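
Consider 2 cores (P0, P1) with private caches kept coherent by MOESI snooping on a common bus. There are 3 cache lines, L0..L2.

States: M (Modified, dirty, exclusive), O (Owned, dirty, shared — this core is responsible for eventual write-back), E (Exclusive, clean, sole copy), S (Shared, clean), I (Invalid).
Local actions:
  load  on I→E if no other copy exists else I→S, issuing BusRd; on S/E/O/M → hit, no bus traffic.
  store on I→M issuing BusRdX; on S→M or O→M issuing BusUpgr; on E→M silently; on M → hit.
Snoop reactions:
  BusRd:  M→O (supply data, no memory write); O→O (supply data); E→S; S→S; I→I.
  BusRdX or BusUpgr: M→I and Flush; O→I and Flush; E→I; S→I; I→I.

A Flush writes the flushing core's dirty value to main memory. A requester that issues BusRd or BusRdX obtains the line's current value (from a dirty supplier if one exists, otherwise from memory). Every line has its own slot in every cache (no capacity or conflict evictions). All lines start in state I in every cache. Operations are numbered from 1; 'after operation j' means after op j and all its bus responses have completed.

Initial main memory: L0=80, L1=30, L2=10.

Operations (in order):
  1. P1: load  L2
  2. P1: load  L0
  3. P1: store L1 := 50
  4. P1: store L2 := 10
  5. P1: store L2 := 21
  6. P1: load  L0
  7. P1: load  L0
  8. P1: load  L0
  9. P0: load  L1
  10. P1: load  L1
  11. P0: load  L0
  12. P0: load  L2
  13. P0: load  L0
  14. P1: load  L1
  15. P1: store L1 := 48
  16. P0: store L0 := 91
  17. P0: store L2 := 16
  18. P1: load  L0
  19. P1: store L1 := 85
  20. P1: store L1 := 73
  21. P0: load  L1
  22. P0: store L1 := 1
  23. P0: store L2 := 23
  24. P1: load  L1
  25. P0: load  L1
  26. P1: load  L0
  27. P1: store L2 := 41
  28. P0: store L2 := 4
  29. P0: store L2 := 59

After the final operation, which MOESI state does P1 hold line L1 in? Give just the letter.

state = S

  op1 P1: load  L2 → I/E on L2; bus BusRd; mem=10
  op2 P1: load  L0 → I/E on L0; bus BusRd; mem=80
  op3 P1: store L1 := 50 → I/M on L1; bus BusRdX; mem=30
  op4 P1: store L2 := 10 → I/M on L2; bus (none); mem=10
  op5 P1: store L2 := 21 → I/M on L2; bus (none); mem=10
  op6 P1: load  L0 → I/E on L0; bus (none); mem=80
  op7 P1: load  L0 → I/E on L0; bus (none); mem=80
  op8 P1: load  L0 → I/E on L0; bus (none); mem=80
  op9 P0: load  L1 → S/O on L1; bus BusRd; mem=30
  op10 P1: load  L1 → S/O on L1; bus (none); mem=30
  op11 P0: load  L0 → S/S on L0; bus BusRd; mem=80
  op12 P0: load  L2 → S/O on L2; bus BusRd; mem=10
  op13 P0: load  L0 → S/S on L0; bus (none); mem=80
  op14 P1: load  L1 → S/O on L1; bus (none); mem=30
  op15 P1: store L1 := 48 → I/M on L1; bus BusUpgr; mem=30
  op16 P0: store L0 := 91 → M/I on L0; bus BusUpgr; mem=80
  op17 P0: store L2 := 16 → M/I on L2; bus BusUpgr Flush; mem=21
  op18 P1: load  L0 → O/S on L0; bus BusRd; mem=80
  op19 P1: store L1 := 85 → I/M on L1; bus (none); mem=30
  op20 P1: store L1 := 73 → I/M on L1; bus (none); mem=30
  op21 P0: load  L1 → S/O on L1; bus BusRd; mem=30
  op22 P0: store L1 := 1 → M/I on L1; bus BusUpgr Flush; mem=73
  op23 P0: store L2 := 23 → M/I on L2; bus (none); mem=21
  op24 P1: load  L1 → O/S on L1; bus BusRd; mem=73
  op25 P0: load  L1 → O/S on L1; bus (none); mem=73
  op26 P1: load  L0 → O/S on L0; bus (none); mem=80
  op27 P1: store L2 := 41 → I/M on L2; bus BusRdX Flush; mem=23
  op28 P0: store L2 := 4 → M/I on L2; bus BusRdX Flush; mem=41
  op29 P0: store L2 := 59 → M/I on L2; bus (none); mem=41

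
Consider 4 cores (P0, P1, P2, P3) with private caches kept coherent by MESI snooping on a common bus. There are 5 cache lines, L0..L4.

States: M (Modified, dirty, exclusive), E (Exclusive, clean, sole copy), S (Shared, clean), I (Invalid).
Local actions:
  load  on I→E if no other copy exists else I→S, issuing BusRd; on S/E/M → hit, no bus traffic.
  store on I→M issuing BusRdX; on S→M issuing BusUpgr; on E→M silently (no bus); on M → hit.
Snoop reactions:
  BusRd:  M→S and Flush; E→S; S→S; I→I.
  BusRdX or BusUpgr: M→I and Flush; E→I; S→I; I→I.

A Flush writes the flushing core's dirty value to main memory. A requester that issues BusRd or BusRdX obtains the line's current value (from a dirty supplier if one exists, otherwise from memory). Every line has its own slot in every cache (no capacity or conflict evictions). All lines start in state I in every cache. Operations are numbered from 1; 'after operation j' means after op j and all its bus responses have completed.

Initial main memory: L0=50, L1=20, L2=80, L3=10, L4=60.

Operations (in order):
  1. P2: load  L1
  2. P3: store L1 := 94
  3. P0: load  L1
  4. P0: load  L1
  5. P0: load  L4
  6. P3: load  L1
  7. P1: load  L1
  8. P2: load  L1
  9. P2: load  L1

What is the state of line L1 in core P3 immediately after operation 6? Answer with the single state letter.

1. P2: load  L1  bus=[BusRd]  L1: P0=I P1=I P2=E P3=I  mem[L1]=20
2. P3: store L1 := 94  bus=[BusRdX]  L1: P0=I P1=I P2=I P3=M  mem[L1]=20
3. P0: load  L1  bus=[BusRd,Flush]  L1: P0=S P1=I P2=I P3=S  mem[L1]=94
4. P0: load  L1  bus=[-]  L1: P0=S P1=I P2=I P3=S  mem[L1]=94
5. P0: load  L4  bus=[BusRd]  L4: P0=E P1=I P2=I P3=I  mem[L4]=60
6. P3: load  L1  bus=[-]  L1: P0=S P1=I P2=I P3=S  mem[L1]=94
7. P1: load  L1  bus=[BusRd]  L1: P0=S P1=S P2=I P3=S  mem[L1]=94
8. P2: load  L1  bus=[BusRd]  L1: P0=S P1=S P2=S P3=S  mem[L1]=94
9. P2: load  L1  bus=[-]  L1: P0=S P1=S P2=S P3=S  mem[L1]=94

state = S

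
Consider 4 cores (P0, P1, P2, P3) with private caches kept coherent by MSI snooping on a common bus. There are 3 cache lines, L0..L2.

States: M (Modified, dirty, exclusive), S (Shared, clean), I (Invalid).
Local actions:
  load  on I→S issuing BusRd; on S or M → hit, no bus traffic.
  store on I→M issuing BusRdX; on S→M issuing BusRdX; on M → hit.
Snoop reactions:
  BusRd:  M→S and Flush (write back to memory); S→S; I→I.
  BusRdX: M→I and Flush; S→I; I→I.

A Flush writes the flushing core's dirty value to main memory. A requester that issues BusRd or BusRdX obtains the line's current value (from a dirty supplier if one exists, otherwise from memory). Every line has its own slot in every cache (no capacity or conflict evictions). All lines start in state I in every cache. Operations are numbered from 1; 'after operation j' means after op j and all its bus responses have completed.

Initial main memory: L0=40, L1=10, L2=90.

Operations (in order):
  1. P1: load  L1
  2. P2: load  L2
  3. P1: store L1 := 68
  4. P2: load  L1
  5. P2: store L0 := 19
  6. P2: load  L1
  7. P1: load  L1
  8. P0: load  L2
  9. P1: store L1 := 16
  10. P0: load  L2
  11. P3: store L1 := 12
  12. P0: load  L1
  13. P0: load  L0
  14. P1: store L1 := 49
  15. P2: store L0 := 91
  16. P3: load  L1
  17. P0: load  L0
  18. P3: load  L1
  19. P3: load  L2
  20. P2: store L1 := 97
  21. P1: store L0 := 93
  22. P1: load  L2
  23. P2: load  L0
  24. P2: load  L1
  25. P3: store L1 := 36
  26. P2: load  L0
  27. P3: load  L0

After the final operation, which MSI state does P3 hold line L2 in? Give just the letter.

state = S

[1] P1: load  L1 | P0:I, P1:S(10), P2:I, P3:I | bus: BusRd
[2] P2: load  L2 | P0:I, P1:I, P2:S(90), P3:I | bus: BusRd
[3] P1: store L1 := 68 | P0:I, P1:M(68), P2:I, P3:I | bus: BusRdX
[4] P2: load  L1 | P0:I, P1:S(68), P2:S(68), P3:I | bus: BusRd,Flush
[5] P2: store L0 := 19 | P0:I, P1:I, P2:M(19), P3:I | bus: BusRdX
[6] P2: load  L1 | P0:I, P1:S(68), P2:S(68), P3:I | bus: none
[7] P1: load  L1 | P0:I, P1:S(68), P2:S(68), P3:I | bus: none
[8] P0: load  L2 | P0:S(90), P1:I, P2:S(90), P3:I | bus: BusRd
[9] P1: store L1 := 16 | P0:I, P1:M(16), P2:I, P3:I | bus: BusRdX
[10] P0: load  L2 | P0:S(90), P1:I, P2:S(90), P3:I | bus: none
[11] P3: store L1 := 12 | P0:I, P1:I, P2:I, P3:M(12) | bus: BusRdX,Flush
[12] P0: load  L1 | P0:S(12), P1:I, P2:I, P3:S(12) | bus: BusRd,Flush
[13] P0: load  L0 | P0:S(19), P1:I, P2:S(19), P3:I | bus: BusRd,Flush
[14] P1: store L1 := 49 | P0:I, P1:M(49), P2:I, P3:I | bus: BusRdX
[15] P2: store L0 := 91 | P0:I, P1:I, P2:M(91), P3:I | bus: BusRdX
[16] P3: load  L1 | P0:I, P1:S(49), P2:I, P3:S(49) | bus: BusRd,Flush
[17] P0: load  L0 | P0:S(91), P1:I, P2:S(91), P3:I | bus: BusRd,Flush
[18] P3: load  L1 | P0:I, P1:S(49), P2:I, P3:S(49) | bus: none
[19] P3: load  L2 | P0:S(90), P1:I, P2:S(90), P3:S(90) | bus: BusRd
[20] P2: store L1 := 97 | P0:I, P1:I, P2:M(97), P3:I | bus: BusRdX
[21] P1: store L0 := 93 | P0:I, P1:M(93), P2:I, P3:I | bus: BusRdX
[22] P1: load  L2 | P0:S(90), P1:S(90), P2:S(90), P3:S(90) | bus: BusRd
[23] P2: load  L0 | P0:I, P1:S(93), P2:S(93), P3:I | bus: BusRd,Flush
[24] P2: load  L1 | P0:I, P1:I, P2:M(97), P3:I | bus: none
[25] P3: store L1 := 36 | P0:I, P1:I, P2:I, P3:M(36) | bus: BusRdX,Flush
[26] P2: load  L0 | P0:I, P1:S(93), P2:S(93), P3:I | bus: none
[27] P3: load  L0 | P0:I, P1:S(93), P2:S(93), P3:S(93) | bus: BusRd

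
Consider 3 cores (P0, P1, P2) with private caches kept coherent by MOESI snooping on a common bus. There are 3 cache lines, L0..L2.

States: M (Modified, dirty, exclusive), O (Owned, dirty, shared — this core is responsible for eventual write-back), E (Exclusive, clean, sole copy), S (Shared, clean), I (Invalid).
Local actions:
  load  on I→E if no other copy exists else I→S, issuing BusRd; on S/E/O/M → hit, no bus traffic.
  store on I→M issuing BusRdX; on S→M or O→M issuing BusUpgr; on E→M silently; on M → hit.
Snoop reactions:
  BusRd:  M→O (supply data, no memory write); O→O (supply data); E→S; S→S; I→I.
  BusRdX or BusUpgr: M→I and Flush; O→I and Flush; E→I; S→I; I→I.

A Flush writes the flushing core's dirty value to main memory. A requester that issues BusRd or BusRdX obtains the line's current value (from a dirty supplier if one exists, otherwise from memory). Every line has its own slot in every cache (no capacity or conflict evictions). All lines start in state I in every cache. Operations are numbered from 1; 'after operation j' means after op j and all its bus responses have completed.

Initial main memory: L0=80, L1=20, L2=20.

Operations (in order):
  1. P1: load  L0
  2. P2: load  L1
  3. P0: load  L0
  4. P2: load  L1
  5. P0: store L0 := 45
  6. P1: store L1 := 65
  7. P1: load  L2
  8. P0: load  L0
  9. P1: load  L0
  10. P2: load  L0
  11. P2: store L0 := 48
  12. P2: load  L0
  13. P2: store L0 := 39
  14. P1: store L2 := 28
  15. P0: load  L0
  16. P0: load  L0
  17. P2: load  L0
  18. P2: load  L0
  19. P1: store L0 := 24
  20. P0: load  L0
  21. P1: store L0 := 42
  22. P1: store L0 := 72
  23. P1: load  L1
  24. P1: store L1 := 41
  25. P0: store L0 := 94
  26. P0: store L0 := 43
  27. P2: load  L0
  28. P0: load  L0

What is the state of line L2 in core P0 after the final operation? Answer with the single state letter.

state = I

  op1 P1: load  L0 → I/E/I on L0; bus BusRd; mem=80
  op2 P2: load  L1 → I/I/E on L1; bus BusRd; mem=20
  op3 P0: load  L0 → S/S/I on L0; bus BusRd; mem=80
  op4 P2: load  L1 → I/I/E on L1; bus (none); mem=20
  op5 P0: store L0 := 45 → M/I/I on L0; bus BusUpgr; mem=80
  op6 P1: store L1 := 65 → I/M/I on L1; bus BusRdX; mem=20
  op7 P1: load  L2 → I/E/I on L2; bus BusRd; mem=20
  op8 P0: load  L0 → M/I/I on L0; bus (none); mem=80
  op9 P1: load  L0 → O/S/I on L0; bus BusRd; mem=80
  op10 P2: load  L0 → O/S/S on L0; bus BusRd; mem=80
  op11 P2: store L0 := 48 → I/I/M on L0; bus BusUpgr Flush; mem=45
  op12 P2: load  L0 → I/I/M on L0; bus (none); mem=45
  op13 P2: store L0 := 39 → I/I/M on L0; bus (none); mem=45
  op14 P1: store L2 := 28 → I/M/I on L2; bus (none); mem=20
  op15 P0: load  L0 → S/I/O on L0; bus BusRd; mem=45
  op16 P0: load  L0 → S/I/O on L0; bus (none); mem=45
  op17 P2: load  L0 → S/I/O on L0; bus (none); mem=45
  op18 P2: load  L0 → S/I/O on L0; bus (none); mem=45
  op19 P1: store L0 := 24 → I/M/I on L0; bus BusRdX Flush; mem=39
  op20 P0: load  L0 → S/O/I on L0; bus BusRd; mem=39
  op21 P1: store L0 := 42 → I/M/I on L0; bus BusUpgr; mem=39
  op22 P1: store L0 := 72 → I/M/I on L0; bus (none); mem=39
  op23 P1: load  L1 → I/M/I on L1; bus (none); mem=20
  op24 P1: store L1 := 41 → I/M/I on L1; bus (none); mem=20
  op25 P0: store L0 := 94 → M/I/I on L0; bus BusRdX Flush; mem=72
  op26 P0: store L0 := 43 → M/I/I on L0; bus (none); mem=72
  op27 P2: load  L0 → O/I/S on L0; bus BusRd; mem=72
  op28 P0: load  L0 → O/I/S on L0; bus (none); mem=72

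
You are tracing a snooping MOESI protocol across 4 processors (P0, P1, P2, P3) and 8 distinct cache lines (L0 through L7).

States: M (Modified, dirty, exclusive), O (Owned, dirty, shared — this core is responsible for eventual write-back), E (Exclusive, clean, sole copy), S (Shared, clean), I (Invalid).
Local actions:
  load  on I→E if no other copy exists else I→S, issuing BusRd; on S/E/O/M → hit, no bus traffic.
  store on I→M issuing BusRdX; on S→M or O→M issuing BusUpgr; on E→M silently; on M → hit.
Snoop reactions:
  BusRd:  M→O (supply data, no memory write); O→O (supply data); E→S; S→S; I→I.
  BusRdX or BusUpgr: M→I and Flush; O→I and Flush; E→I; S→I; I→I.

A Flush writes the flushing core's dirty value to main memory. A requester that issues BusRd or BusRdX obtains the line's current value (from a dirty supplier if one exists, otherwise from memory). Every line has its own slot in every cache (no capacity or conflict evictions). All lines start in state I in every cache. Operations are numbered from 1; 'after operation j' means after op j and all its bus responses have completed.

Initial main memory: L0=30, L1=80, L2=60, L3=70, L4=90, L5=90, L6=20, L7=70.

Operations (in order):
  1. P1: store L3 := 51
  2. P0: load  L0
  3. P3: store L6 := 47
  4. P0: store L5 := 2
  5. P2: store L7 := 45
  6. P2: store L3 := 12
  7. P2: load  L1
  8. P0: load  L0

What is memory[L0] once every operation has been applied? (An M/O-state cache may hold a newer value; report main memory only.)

1. P1: store L3 := 51  bus=[BusRdX]  L3: P0=I P1=M P2=I P3=I  mem[L3]=70
2. P0: load  L0  bus=[BusRd]  L0: P0=E P1=I P2=I P3=I  mem[L0]=30
3. P3: store L6 := 47  bus=[BusRdX]  L6: P0=I P1=I P2=I P3=M  mem[L6]=20
4. P0: store L5 := 2  bus=[BusRdX]  L5: P0=M P1=I P2=I P3=I  mem[L5]=90
5. P2: store L7 := 45  bus=[BusRdX]  L7: P0=I P1=I P2=M P3=I  mem[L7]=70
6. P2: store L3 := 12  bus=[BusRdX,Flush]  L3: P0=I P1=I P2=M P3=I  mem[L3]=51
7. P2: load  L1  bus=[BusRd]  L1: P0=I P1=I P2=E P3=I  mem[L1]=80
8. P0: load  L0  bus=[-]  L0: P0=E P1=I P2=I P3=I  mem[L0]=30

memory[L0] = 30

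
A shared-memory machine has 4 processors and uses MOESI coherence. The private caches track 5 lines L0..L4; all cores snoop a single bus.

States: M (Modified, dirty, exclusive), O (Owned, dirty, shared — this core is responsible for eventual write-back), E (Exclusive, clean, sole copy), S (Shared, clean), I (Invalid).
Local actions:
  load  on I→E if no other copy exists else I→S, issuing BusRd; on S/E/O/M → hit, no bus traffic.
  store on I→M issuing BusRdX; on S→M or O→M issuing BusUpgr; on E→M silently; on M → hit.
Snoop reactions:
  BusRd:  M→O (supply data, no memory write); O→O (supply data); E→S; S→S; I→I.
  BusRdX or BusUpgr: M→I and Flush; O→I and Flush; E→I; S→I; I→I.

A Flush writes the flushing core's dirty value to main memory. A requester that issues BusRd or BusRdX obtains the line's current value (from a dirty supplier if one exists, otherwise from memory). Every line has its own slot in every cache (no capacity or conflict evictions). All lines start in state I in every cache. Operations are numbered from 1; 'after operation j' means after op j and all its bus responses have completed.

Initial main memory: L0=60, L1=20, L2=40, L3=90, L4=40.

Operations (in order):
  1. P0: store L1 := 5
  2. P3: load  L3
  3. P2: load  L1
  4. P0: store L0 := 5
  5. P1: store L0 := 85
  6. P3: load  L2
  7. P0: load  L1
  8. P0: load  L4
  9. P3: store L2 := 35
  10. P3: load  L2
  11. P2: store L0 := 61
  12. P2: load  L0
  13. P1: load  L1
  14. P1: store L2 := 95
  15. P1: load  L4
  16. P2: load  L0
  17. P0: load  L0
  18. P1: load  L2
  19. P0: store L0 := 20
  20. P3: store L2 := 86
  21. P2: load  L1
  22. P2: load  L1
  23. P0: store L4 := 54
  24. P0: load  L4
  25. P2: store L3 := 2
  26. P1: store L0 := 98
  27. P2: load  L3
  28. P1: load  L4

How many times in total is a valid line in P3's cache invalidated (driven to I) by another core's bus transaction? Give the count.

step 1: P0: store L1 := 5  ⟶  MIII  (L1)  txn=BusRdX  M[L1]=20
step 2: P3: load  L3  ⟶  IIIE  (L3)  txn=BusRd  M[L3]=90
step 3: P2: load  L1  ⟶  OISI  (L1)  txn=BusRd  M[L1]=20
step 4: P0: store L0 := 5  ⟶  MIII  (L0)  txn=BusRdX  M[L0]=60
step 5: P1: store L0 := 85  ⟶  IMII  (L0)  txn=BusRdX+Flush  M[L0]=5
step 6: P3: load  L2  ⟶  IIIE  (L2)  txn=BusRd  M[L2]=40
step 7: P0: load  L1  ⟶  OISI  (L1)  txn=∅  M[L1]=20
step 8: P0: load  L4  ⟶  EIII  (L4)  txn=BusRd  M[L4]=40
step 9: P3: store L2 := 35  ⟶  IIIM  (L2)  txn=∅  M[L2]=40
step 10: P3: load  L2  ⟶  IIIM  (L2)  txn=∅  M[L2]=40
step 11: P2: store L0 := 61  ⟶  IIMI  (L0)  txn=BusRdX+Flush  M[L0]=85
step 12: P2: load  L0  ⟶  IIMI  (L0)  txn=∅  M[L0]=85
step 13: P1: load  L1  ⟶  OSSI  (L1)  txn=BusRd  M[L1]=20
step 14: P1: store L2 := 95  ⟶  IMII  (L2)  txn=BusRdX+Flush  M[L2]=35
step 15: P1: load  L4  ⟶  SSII  (L4)  txn=BusRd  M[L4]=40
step 16: P2: load  L0  ⟶  IIMI  (L0)  txn=∅  M[L0]=85
step 17: P0: load  L0  ⟶  SIOI  (L0)  txn=BusRd  M[L0]=85
step 18: P1: load  L2  ⟶  IMII  (L2)  txn=∅  M[L2]=35
step 19: P0: store L0 := 20  ⟶  MIII  (L0)  txn=BusUpgr+Flush  M[L0]=61
step 20: P3: store L2 := 86  ⟶  IIIM  (L2)  txn=BusRdX+Flush  M[L2]=95
step 21: P2: load  L1  ⟶  OSSI  (L1)  txn=∅  M[L1]=20
step 22: P2: load  L1  ⟶  OSSI  (L1)  txn=∅  M[L1]=20
step 23: P0: store L4 := 54  ⟶  MIII  (L4)  txn=BusUpgr  M[L4]=40
step 24: P0: load  L4  ⟶  MIII  (L4)  txn=∅  M[L4]=40
step 25: P2: store L3 := 2  ⟶  IIMI  (L3)  txn=BusRdX  M[L3]=90
step 26: P1: store L0 := 98  ⟶  IMII  (L0)  txn=BusRdX+Flush  M[L0]=20
step 27: P2: load  L3  ⟶  IIMI  (L3)  txn=∅  M[L3]=90
step 28: P1: load  L4  ⟶  OSII  (L4)  txn=BusRd  M[L4]=40

invalidations = 2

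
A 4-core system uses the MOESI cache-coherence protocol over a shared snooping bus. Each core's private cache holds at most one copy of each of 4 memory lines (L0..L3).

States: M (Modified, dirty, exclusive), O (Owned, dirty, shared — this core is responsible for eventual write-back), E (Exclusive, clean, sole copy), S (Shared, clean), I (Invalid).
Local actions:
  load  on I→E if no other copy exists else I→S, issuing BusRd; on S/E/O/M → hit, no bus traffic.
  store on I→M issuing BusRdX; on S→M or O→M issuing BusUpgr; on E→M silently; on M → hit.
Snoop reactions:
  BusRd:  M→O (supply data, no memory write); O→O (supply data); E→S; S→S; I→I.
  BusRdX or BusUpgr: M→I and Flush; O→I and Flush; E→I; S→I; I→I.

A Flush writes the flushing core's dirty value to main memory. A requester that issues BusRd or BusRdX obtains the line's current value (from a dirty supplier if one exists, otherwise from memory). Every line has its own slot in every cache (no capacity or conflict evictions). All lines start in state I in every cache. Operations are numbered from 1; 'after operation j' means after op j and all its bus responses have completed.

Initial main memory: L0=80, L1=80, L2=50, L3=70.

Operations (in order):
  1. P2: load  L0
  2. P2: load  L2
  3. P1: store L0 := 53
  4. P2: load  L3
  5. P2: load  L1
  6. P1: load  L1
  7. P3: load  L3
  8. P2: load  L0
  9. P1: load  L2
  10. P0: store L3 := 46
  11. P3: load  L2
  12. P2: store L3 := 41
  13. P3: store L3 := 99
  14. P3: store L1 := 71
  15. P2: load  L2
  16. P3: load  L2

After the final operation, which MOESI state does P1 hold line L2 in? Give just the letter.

state = S

[1] P2: load  L0 | P0:I, P1:I, P2:E(80), P3:I | bus: BusRd
[2] P2: load  L2 | P0:I, P1:I, P2:E(50), P3:I | bus: BusRd
[3] P1: store L0 := 53 | P0:I, P1:M(53), P2:I, P3:I | bus: BusRdX
[4] P2: load  L3 | P0:I, P1:I, P2:E(70), P3:I | bus: BusRd
[5] P2: load  L1 | P0:I, P1:I, P2:E(80), P3:I | bus: BusRd
[6] P1: load  L1 | P0:I, P1:S(80), P2:S(80), P3:I | bus: BusRd
[7] P3: load  L3 | P0:I, P1:I, P2:S(70), P3:S(70) | bus: BusRd
[8] P2: load  L0 | P0:I, P1:O(53), P2:S(53), P3:I | bus: BusRd
[9] P1: load  L2 | P0:I, P1:S(50), P2:S(50), P3:I | bus: BusRd
[10] P0: store L3 := 46 | P0:M(46), P1:I, P2:I, P3:I | bus: BusRdX
[11] P3: load  L2 | P0:I, P1:S(50), P2:S(50), P3:S(50) | bus: BusRd
[12] P2: store L3 := 41 | P0:I, P1:I, P2:M(41), P3:I | bus: BusRdX,Flush
[13] P3: store L3 := 99 | P0:I, P1:I, P2:I, P3:M(99) | bus: BusRdX,Flush
[14] P3: store L1 := 71 | P0:I, P1:I, P2:I, P3:M(71) | bus: BusRdX
[15] P2: load  L2 | P0:I, P1:S(50), P2:S(50), P3:S(50) | bus: none
[16] P3: load  L2 | P0:I, P1:S(50), P2:S(50), P3:S(50) | bus: none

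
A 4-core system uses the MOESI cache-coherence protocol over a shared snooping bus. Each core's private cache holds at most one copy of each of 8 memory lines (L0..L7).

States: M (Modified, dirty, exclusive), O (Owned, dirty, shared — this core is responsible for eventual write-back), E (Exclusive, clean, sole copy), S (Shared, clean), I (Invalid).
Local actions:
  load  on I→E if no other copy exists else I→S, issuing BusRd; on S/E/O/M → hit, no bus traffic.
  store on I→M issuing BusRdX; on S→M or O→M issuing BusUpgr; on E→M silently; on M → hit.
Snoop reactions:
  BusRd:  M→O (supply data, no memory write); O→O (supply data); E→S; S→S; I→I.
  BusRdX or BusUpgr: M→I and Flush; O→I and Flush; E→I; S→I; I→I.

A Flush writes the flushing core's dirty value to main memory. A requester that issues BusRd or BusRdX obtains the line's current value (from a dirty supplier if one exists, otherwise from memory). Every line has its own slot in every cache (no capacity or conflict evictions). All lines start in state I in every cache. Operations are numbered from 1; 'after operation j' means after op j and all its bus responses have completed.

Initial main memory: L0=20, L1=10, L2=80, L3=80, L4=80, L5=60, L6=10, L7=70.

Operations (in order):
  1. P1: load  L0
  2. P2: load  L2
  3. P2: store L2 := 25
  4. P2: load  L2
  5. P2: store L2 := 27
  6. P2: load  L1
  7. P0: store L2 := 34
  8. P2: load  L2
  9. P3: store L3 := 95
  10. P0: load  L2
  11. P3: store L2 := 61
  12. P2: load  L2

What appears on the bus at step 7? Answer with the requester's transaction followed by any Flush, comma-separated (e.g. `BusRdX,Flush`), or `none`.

bus = BusRdX,Flush

[1] P1: load  L0 | P0:I, P1:E(20), P2:I, P3:I | bus: BusRd
[2] P2: load  L2 | P0:I, P1:I, P2:E(80), P3:I | bus: BusRd
[3] P2: store L2 := 25 | P0:I, P1:I, P2:M(25), P3:I | bus: none
[4] P2: load  L2 | P0:I, P1:I, P2:M(25), P3:I | bus: none
[5] P2: store L2 := 27 | P0:I, P1:I, P2:M(27), P3:I | bus: none
[6] P2: load  L1 | P0:I, P1:I, P2:E(10), P3:I | bus: BusRd
[7] P0: store L2 := 34 | P0:M(34), P1:I, P2:I, P3:I | bus: BusRdX,Flush
[8] P2: load  L2 | P0:O(34), P1:I, P2:S(34), P3:I | bus: BusRd
[9] P3: store L3 := 95 | P0:I, P1:I, P2:I, P3:M(95) | bus: BusRdX
[10] P0: load  L2 | P0:O(34), P1:I, P2:S(34), P3:I | bus: none
[11] P3: store L2 := 61 | P0:I, P1:I, P2:I, P3:M(61) | bus: BusRdX,Flush
[12] P2: load  L2 | P0:I, P1:I, P2:S(61), P3:O(61) | bus: BusRd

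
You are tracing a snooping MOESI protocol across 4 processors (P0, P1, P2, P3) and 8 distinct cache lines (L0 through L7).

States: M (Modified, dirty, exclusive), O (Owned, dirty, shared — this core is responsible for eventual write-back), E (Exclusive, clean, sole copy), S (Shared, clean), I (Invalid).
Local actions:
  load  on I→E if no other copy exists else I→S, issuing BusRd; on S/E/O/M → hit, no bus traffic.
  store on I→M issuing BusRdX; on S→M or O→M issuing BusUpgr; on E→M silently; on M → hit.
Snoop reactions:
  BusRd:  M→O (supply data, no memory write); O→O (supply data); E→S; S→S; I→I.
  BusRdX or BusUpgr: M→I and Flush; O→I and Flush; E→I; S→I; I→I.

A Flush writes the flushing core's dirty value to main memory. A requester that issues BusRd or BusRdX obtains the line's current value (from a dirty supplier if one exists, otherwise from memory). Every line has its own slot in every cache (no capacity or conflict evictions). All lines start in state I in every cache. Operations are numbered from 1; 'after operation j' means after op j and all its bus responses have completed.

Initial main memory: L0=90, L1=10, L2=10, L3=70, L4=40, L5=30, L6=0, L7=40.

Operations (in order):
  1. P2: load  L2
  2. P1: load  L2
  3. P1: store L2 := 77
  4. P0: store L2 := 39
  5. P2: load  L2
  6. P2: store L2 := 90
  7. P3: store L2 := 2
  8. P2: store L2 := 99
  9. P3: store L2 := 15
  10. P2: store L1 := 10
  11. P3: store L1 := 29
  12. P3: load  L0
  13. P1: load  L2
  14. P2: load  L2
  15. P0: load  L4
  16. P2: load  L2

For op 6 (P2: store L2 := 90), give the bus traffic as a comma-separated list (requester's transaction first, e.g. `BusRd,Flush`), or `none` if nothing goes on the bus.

bus = BusUpgr,Flush

1. P2: load  L2  bus=[BusRd]  L2: P0=I P1=I P2=E P3=I  mem[L2]=10
2. P1: load  L2  bus=[BusRd]  L2: P0=I P1=S P2=S P3=I  mem[L2]=10
3. P1: store L2 := 77  bus=[BusUpgr]  L2: P0=I P1=M P2=I P3=I  mem[L2]=10
4. P0: store L2 := 39  bus=[BusRdX,Flush]  L2: P0=M P1=I P2=I P3=I  mem[L2]=77
5. P2: load  L2  bus=[BusRd]  L2: P0=O P1=I P2=S P3=I  mem[L2]=77
6. P2: store L2 := 90  bus=[BusUpgr,Flush]  L2: P0=I P1=I P2=M P3=I  mem[L2]=39
7. P3: store L2 := 2  bus=[BusRdX,Flush]  L2: P0=I P1=I P2=I P3=M  mem[L2]=90
8. P2: store L2 := 99  bus=[BusRdX,Flush]  L2: P0=I P1=I P2=M P3=I  mem[L2]=2
9. P3: store L2 := 15  bus=[BusRdX,Flush]  L2: P0=I P1=I P2=I P3=M  mem[L2]=99
10. P2: store L1 := 10  bus=[BusRdX]  L1: P0=I P1=I P2=M P3=I  mem[L1]=10
11. P3: store L1 := 29  bus=[BusRdX,Flush]  L1: P0=I P1=I P2=I P3=M  mem[L1]=10
12. P3: load  L0  bus=[BusRd]  L0: P0=I P1=I P2=I P3=E  mem[L0]=90
13. P1: load  L2  bus=[BusRd]  L2: P0=I P1=S P2=I P3=O  mem[L2]=99
14. P2: load  L2  bus=[BusRd]  L2: P0=I P1=S P2=S P3=O  mem[L2]=99
15. P0: load  L4  bus=[BusRd]  L4: P0=E P1=I P2=I P3=I  mem[L4]=40
16. P2: load  L2  bus=[-]  L2: P0=I P1=S P2=S P3=O  mem[L2]=99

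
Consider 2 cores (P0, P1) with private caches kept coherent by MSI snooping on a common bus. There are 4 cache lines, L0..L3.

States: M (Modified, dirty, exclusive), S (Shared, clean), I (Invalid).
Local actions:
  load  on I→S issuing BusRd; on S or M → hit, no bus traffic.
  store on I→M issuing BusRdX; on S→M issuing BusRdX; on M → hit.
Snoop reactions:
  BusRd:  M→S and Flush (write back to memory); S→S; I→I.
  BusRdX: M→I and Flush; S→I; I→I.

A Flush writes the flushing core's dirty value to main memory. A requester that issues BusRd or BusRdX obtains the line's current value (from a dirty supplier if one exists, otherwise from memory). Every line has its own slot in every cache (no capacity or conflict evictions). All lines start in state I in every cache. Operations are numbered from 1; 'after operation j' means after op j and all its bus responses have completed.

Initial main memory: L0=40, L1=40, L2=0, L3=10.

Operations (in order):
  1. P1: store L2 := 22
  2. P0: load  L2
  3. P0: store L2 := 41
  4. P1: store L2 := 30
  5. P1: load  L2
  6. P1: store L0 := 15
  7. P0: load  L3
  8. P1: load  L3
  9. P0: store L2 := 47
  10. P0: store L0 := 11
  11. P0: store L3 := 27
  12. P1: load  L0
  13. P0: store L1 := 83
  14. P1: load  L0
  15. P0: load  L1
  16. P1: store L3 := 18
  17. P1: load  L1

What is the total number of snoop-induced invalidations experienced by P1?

[1] P1: store L2 := 22 | P0:I, P1:M(22) | bus: BusRdX
[2] P0: load  L2 | P0:S(22), P1:S(22) | bus: BusRd,Flush
[3] P0: store L2 := 41 | P0:M(41), P1:I | bus: BusRdX
[4] P1: store L2 := 30 | P0:I, P1:M(30) | bus: BusRdX,Flush
[5] P1: load  L2 | P0:I, P1:M(30) | bus: none
[6] P1: store L0 := 15 | P0:I, P1:M(15) | bus: BusRdX
[7] P0: load  L3 | P0:S(10), P1:I | bus: BusRd
[8] P1: load  L3 | P0:S(10), P1:S(10) | bus: BusRd
[9] P0: store L2 := 47 | P0:M(47), P1:I | bus: BusRdX,Flush
[10] P0: store L0 := 11 | P0:M(11), P1:I | bus: BusRdX,Flush
[11] P0: store L3 := 27 | P0:M(27), P1:I | bus: BusRdX
[12] P1: load  L0 | P0:S(11), P1:S(11) | bus: BusRd,Flush
[13] P0: store L1 := 83 | P0:M(83), P1:I | bus: BusRdX
[14] P1: load  L0 | P0:S(11), P1:S(11) | bus: none
[15] P0: load  L1 | P0:M(83), P1:I | bus: none
[16] P1: store L3 := 18 | P0:I, P1:M(18) | bus: BusRdX,Flush
[17] P1: load  L1 | P0:S(83), P1:S(83) | bus: BusRd,Flush

invalidations = 4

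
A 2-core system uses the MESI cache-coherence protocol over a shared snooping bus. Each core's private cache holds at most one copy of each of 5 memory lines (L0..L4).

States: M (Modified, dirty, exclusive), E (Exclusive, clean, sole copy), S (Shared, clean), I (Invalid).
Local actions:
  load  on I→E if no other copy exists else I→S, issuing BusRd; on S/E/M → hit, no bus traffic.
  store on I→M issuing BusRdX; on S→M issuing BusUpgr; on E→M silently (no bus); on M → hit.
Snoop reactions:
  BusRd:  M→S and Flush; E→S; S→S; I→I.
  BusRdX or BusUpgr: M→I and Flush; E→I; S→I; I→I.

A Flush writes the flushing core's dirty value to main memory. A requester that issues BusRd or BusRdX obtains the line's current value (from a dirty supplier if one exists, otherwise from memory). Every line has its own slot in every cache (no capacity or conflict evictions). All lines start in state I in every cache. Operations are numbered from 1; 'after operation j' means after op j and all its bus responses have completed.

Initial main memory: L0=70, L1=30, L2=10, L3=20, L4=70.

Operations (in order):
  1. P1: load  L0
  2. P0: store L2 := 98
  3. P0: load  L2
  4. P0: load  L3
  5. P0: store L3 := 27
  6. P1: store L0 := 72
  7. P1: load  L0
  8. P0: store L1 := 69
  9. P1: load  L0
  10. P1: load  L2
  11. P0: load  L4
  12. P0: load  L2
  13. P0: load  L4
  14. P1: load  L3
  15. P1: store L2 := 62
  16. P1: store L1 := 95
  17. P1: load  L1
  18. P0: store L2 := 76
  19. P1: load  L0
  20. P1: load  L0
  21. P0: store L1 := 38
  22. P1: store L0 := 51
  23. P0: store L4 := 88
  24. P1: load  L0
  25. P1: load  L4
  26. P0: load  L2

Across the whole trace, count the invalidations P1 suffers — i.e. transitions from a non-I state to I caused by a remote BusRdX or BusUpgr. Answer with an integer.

invalidations = 2

step 1: P1: load  L0  ⟶  IE  (L0)  txn=BusRd  M[L0]=70
step 2: P0: store L2 := 98  ⟶  MI  (L2)  txn=BusRdX  M[L2]=10
step 3: P0: load  L2  ⟶  MI  (L2)  txn=∅  M[L2]=10
step 4: P0: load  L3  ⟶  EI  (L3)  txn=BusRd  M[L3]=20
step 5: P0: store L3 := 27  ⟶  MI  (L3)  txn=∅  M[L3]=20
step 6: P1: store L0 := 72  ⟶  IM  (L0)  txn=∅  M[L0]=70
step 7: P1: load  L0  ⟶  IM  (L0)  txn=∅  M[L0]=70
step 8: P0: store L1 := 69  ⟶  MI  (L1)  txn=BusRdX  M[L1]=30
step 9: P1: load  L0  ⟶  IM  (L0)  txn=∅  M[L0]=70
step 10: P1: load  L2  ⟶  SS  (L2)  txn=BusRd+Flush  M[L2]=98
step 11: P0: load  L4  ⟶  EI  (L4)  txn=BusRd  M[L4]=70
step 12: P0: load  L2  ⟶  SS  (L2)  txn=∅  M[L2]=98
step 13: P0: load  L4  ⟶  EI  (L4)  txn=∅  M[L4]=70
step 14: P1: load  L3  ⟶  SS  (L3)  txn=BusRd+Flush  M[L3]=27
step 15: P1: store L2 := 62  ⟶  IM  (L2)  txn=BusUpgr  M[L2]=98
step 16: P1: store L1 := 95  ⟶  IM  (L1)  txn=BusRdX+Flush  M[L1]=69
step 17: P1: load  L1  ⟶  IM  (L1)  txn=∅  M[L1]=69
step 18: P0: store L2 := 76  ⟶  MI  (L2)  txn=BusRdX+Flush  M[L2]=62
step 19: P1: load  L0  ⟶  IM  (L0)  txn=∅  M[L0]=70
step 20: P1: load  L0  ⟶  IM  (L0)  txn=∅  M[L0]=70
step 21: P0: store L1 := 38  ⟶  MI  (L1)  txn=BusRdX+Flush  M[L1]=95
step 22: P1: store L0 := 51  ⟶  IM  (L0)  txn=∅  M[L0]=70
step 23: P0: store L4 := 88  ⟶  MI  (L4)  txn=∅  M[L4]=70
step 24: P1: load  L0  ⟶  IM  (L0)  txn=∅  M[L0]=70
step 25: P1: load  L4  ⟶  SS  (L4)  txn=BusRd+Flush  M[L4]=88
step 26: P0: load  L2  ⟶  MI  (L2)  txn=∅  M[L2]=62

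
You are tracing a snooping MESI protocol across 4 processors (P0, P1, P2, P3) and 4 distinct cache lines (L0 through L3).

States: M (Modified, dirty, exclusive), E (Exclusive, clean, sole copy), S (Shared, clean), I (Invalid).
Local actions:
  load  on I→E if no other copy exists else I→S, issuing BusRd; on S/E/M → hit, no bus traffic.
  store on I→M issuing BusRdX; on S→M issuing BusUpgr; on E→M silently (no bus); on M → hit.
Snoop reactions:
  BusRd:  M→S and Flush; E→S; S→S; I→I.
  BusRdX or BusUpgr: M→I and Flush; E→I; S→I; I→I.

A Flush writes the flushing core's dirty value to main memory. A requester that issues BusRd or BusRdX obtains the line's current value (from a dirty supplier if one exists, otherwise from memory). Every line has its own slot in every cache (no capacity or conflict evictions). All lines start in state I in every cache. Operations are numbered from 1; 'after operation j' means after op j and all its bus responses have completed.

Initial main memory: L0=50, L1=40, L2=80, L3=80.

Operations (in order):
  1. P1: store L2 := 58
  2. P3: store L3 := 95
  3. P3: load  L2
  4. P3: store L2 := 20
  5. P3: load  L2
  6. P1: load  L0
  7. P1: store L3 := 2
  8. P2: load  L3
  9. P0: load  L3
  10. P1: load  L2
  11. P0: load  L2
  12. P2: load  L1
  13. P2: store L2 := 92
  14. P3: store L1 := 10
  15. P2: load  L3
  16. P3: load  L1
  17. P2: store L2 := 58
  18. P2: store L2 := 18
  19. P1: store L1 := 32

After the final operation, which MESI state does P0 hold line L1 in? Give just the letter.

state = I

step 1: P1: store L2 := 58  ⟶  IMII  (L2)  txn=BusRdX  M[L2]=80
step 2: P3: store L3 := 95  ⟶  IIIM  (L3)  txn=BusRdX  M[L3]=80
step 3: P3: load  L2  ⟶  ISIS  (L2)  txn=BusRd+Flush  M[L2]=58
step 4: P3: store L2 := 20  ⟶  IIIM  (L2)  txn=BusUpgr  M[L2]=58
step 5: P3: load  L2  ⟶  IIIM  (L2)  txn=∅  M[L2]=58
step 6: P1: load  L0  ⟶  IEII  (L0)  txn=BusRd  M[L0]=50
step 7: P1: store L3 := 2  ⟶  IMII  (L3)  txn=BusRdX+Flush  M[L3]=95
step 8: P2: load  L3  ⟶  ISSI  (L3)  txn=BusRd+Flush  M[L3]=2
step 9: P0: load  L3  ⟶  SSSI  (L3)  txn=BusRd  M[L3]=2
step 10: P1: load  L2  ⟶  ISIS  (L2)  txn=BusRd+Flush  M[L2]=20
step 11: P0: load  L2  ⟶  SSIS  (L2)  txn=BusRd  M[L2]=20
step 12: P2: load  L1  ⟶  IIEI  (L1)  txn=BusRd  M[L1]=40
step 13: P2: store L2 := 92  ⟶  IIMI  (L2)  txn=BusRdX  M[L2]=20
step 14: P3: store L1 := 10  ⟶  IIIM  (L1)  txn=BusRdX  M[L1]=40
step 15: P2: load  L3  ⟶  SSSI  (L3)  txn=∅  M[L3]=2
step 16: P3: load  L1  ⟶  IIIM  (L1)  txn=∅  M[L1]=40
step 17: P2: store L2 := 58  ⟶  IIMI  (L2)  txn=∅  M[L2]=20
step 18: P2: store L2 := 18  ⟶  IIMI  (L2)  txn=∅  M[L2]=20
step 19: P1: store L1 := 32  ⟶  IMII  (L1)  txn=BusRdX+Flush  M[L1]=10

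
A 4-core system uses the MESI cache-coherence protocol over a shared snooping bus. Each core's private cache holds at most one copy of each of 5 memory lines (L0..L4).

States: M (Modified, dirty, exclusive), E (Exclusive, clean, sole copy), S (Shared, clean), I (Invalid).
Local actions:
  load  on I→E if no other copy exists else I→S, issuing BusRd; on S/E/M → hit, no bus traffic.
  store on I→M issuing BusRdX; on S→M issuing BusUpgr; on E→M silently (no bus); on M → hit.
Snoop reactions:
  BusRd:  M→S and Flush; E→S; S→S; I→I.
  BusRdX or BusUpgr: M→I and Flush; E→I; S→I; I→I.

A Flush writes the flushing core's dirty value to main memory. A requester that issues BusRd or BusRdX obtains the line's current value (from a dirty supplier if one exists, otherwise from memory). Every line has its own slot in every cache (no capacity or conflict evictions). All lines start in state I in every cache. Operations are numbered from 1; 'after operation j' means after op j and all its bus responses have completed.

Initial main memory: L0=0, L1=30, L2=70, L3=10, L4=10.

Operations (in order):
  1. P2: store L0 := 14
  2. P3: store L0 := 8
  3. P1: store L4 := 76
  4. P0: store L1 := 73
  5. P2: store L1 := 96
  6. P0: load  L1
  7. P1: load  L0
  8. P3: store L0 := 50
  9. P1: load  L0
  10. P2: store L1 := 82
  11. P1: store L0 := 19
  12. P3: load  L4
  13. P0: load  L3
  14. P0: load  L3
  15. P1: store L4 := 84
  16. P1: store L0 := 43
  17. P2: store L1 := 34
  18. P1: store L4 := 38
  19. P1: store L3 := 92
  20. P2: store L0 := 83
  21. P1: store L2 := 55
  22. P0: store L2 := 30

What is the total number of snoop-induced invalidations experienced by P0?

invalidations = 3

step 1: P2: store L0 := 14  ⟶  IIMI  (L0)  txn=BusRdX  M[L0]=0
step 2: P3: store L0 := 8  ⟶  IIIM  (L0)  txn=BusRdX+Flush  M[L0]=14
step 3: P1: store L4 := 76  ⟶  IMII  (L4)  txn=BusRdX  M[L4]=10
step 4: P0: store L1 := 73  ⟶  MIII  (L1)  txn=BusRdX  M[L1]=30
step 5: P2: store L1 := 96  ⟶  IIMI  (L1)  txn=BusRdX+Flush  M[L1]=73
step 6: P0: load  L1  ⟶  SISI  (L1)  txn=BusRd+Flush  M[L1]=96
step 7: P1: load  L0  ⟶  ISIS  (L0)  txn=BusRd+Flush  M[L0]=8
step 8: P3: store L0 := 50  ⟶  IIIM  (L0)  txn=BusUpgr  M[L0]=8
step 9: P1: load  L0  ⟶  ISIS  (L0)  txn=BusRd+Flush  M[L0]=50
step 10: P2: store L1 := 82  ⟶  IIMI  (L1)  txn=BusUpgr  M[L1]=96
step 11: P1: store L0 := 19  ⟶  IMII  (L0)  txn=BusUpgr  M[L0]=50
step 12: P3: load  L4  ⟶  ISIS  (L4)  txn=BusRd+Flush  M[L4]=76
step 13: P0: load  L3  ⟶  EIII  (L3)  txn=BusRd  M[L3]=10
step 14: P0: load  L3  ⟶  EIII  (L3)  txn=∅  M[L3]=10
step 15: P1: store L4 := 84  ⟶  IMII  (L4)  txn=BusUpgr  M[L4]=76
step 16: P1: store L0 := 43  ⟶  IMII  (L0)  txn=∅  M[L0]=50
step 17: P2: store L1 := 34  ⟶  IIMI  (L1)  txn=∅  M[L1]=96
step 18: P1: store L4 := 38  ⟶  IMII  (L4)  txn=∅  M[L4]=76
step 19: P1: store L3 := 92  ⟶  IMII  (L3)  txn=BusRdX  M[L3]=10
step 20: P2: store L0 := 83  ⟶  IIMI  (L0)  txn=BusRdX+Flush  M[L0]=43
step 21: P1: store L2 := 55  ⟶  IMII  (L2)  txn=BusRdX  M[L2]=70
step 22: P0: store L2 := 30  ⟶  MIII  (L2)  txn=BusRdX+Flush  M[L2]=55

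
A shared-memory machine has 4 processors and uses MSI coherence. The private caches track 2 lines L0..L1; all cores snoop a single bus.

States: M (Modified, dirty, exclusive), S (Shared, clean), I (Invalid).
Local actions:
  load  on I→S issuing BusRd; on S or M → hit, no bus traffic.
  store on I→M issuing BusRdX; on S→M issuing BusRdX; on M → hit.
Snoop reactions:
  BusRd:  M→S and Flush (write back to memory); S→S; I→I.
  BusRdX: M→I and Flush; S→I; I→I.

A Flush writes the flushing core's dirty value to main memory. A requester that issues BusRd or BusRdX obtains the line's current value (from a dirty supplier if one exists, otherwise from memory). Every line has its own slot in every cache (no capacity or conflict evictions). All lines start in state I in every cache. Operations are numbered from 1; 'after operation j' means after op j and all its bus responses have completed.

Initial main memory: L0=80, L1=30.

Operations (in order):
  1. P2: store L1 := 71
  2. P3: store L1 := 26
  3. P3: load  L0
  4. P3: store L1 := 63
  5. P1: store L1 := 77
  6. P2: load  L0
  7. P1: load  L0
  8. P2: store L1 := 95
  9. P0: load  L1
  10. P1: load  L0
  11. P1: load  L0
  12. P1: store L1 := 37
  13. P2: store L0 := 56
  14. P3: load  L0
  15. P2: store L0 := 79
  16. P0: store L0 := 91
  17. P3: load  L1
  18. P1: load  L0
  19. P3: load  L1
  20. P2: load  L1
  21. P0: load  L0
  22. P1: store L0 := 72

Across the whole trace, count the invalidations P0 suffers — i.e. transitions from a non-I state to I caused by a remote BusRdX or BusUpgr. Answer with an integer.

invalidations = 2

  op1 P2: store L1 := 71 → I/I/M/I on L1; bus BusRdX; mem=30
  op2 P3: store L1 := 26 → I/I/I/M on L1; bus BusRdX Flush; mem=71
  op3 P3: load  L0 → I/I/I/S on L0; bus BusRd; mem=80
  op4 P3: store L1 := 63 → I/I/I/M on L1; bus (none); mem=71
  op5 P1: store L1 := 77 → I/M/I/I on L1; bus BusRdX Flush; mem=63
  op6 P2: load  L0 → I/I/S/S on L0; bus BusRd; mem=80
  op7 P1: load  L0 → I/S/S/S on L0; bus BusRd; mem=80
  op8 P2: store L1 := 95 → I/I/M/I on L1; bus BusRdX Flush; mem=77
  op9 P0: load  L1 → S/I/S/I on L1; bus BusRd Flush; mem=95
  op10 P1: load  L0 → I/S/S/S on L0; bus (none); mem=80
  op11 P1: load  L0 → I/S/S/S on L0; bus (none); mem=80
  op12 P1: store L1 := 37 → I/M/I/I on L1; bus BusRdX; mem=95
  op13 P2: store L0 := 56 → I/I/M/I on L0; bus BusRdX; mem=80
  op14 P3: load  L0 → I/I/S/S on L0; bus BusRd Flush; mem=56
  op15 P2: store L0 := 79 → I/I/M/I on L0; bus BusRdX; mem=56
  op16 P0: store L0 := 91 → M/I/I/I on L0; bus BusRdX Flush; mem=79
  op17 P3: load  L1 → I/S/I/S on L1; bus BusRd Flush; mem=37
  op18 P1: load  L0 → S/S/I/I on L0; bus BusRd Flush; mem=91
  op19 P3: load  L1 → I/S/I/S on L1; bus (none); mem=37
  op20 P2: load  L1 → I/S/S/S on L1; bus BusRd; mem=37
  op21 P0: load  L0 → S/S/I/I on L0; bus (none); mem=91
  op22 P1: store L0 := 72 → I/M/I/I on L0; bus BusRdX; mem=91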